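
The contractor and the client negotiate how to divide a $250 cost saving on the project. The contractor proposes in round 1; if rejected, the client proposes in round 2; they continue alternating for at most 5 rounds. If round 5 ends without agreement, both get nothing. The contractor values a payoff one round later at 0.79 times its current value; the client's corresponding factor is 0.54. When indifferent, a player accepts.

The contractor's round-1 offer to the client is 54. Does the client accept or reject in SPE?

Accept

Work out the client's continuation value if the offer is rejected.
Round 5 (the contractor proposes): the client will accept anything ≥ 0, so the contractor offers 0 and keeps 250.
Round 4 (the client proposes): the contractor can get 250 next round, worth 0.79 × 250 = 197.5 now. The client offers 197.5 and keeps 250 − 197.5 = 52.5.
Round 3 (the contractor proposes): the client can get 52.5 next round, worth 0.54 × 52.5 = 28.35 now, so the contractor offers 28.35, keeping 221.65.
Round 2 (the client proposes): the contractor can get 221.65 next round, worth 0.79 × 221.65 = 175.1035 now, so the client offers 175.1035, keeping 74.8965.
So by rejecting in round 1, the client gets 74.8965 next round, worth 0.54 × 74.8965 = 40.44411 now.
Offer 54 ≥ 40.44411, so the client accepts.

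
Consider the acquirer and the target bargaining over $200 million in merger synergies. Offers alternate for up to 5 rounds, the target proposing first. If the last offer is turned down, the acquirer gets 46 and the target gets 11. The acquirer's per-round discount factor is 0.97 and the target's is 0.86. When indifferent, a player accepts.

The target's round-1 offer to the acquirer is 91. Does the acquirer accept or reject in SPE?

Round 5 (the target proposes): the acquirer gets 46 if talks fail, so the target offers 46 and keeps 154.
Round 4 (the acquirer proposes): the target can get 154 next round, worth 0.86 × 154 = 132.44 now. The acquirer offers 132.44 and keeps 200 − 132.44 = 67.56.
Round 3 (the target proposes): the acquirer can get 67.56 next round, worth 0.97 × 67.56 = 65.5332 now; the target offers that and keeps 134.4668.
Round 2 (the acquirer proposes): the target can get 134.4668 next round, worth 0.86 × 134.4668 = 115.641448 now, so the acquirer offers 115.641448, keeping 84.358552.
So by rejecting in round 1, the acquirer gets 84.358552 next round, worth 0.97 × 84.358552 = 81.82779544 now.
Offer 91 ≥ 81.82779544, so the acquirer accepts.

Accept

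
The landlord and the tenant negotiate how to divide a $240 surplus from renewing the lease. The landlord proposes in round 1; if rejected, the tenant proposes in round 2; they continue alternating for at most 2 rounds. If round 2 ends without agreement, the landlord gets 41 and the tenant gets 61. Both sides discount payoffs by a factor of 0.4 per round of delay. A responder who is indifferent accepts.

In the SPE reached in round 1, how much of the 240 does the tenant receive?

79.6

Round 2 (the tenant proposes): the landlord gets 41 if talks fail, so the tenant offers 41 and keeps 199.
Round 1 (the landlord proposes): the tenant can get 199 next round, worth 0.4 × 199 = 79.6 now. The landlord offers 79.6 and keeps 240 − 79.6 = 160.4.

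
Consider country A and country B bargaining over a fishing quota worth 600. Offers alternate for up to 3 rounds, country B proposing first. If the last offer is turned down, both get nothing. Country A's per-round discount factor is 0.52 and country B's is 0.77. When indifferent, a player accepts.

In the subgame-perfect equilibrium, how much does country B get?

528.24

Work backward from the last round.
Round 3 (country B proposes): rejection yields 0 for country A; country B offers 0 and keeps 600.
Round 2 (country A proposes): country B can get 600 next round, worth 0.77 × 600 = 462 now; country A offers that and keeps 138.
Round 1 (country B proposes): country A can get 138 next round, worth 0.52 × 138 = 71.76 now; country B offers that and keeps 528.24.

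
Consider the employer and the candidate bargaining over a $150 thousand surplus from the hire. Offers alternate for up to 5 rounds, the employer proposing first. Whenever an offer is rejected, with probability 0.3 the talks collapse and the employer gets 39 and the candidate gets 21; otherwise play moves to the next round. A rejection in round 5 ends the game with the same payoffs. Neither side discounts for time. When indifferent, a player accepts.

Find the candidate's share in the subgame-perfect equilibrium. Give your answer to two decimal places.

Round 5 (the employer proposes): the candidate gets 21 if talks fail, so the employer offers 21 and keeps 129.
Round 4 (the candidate proposes): rejecting gives the employer an expected 0.7 × 129 + 0.3 × 39 = 102; the candidate offers that and keeps 48.
Round 3 (the employer proposes): rejecting gives the candidate an expected 0.7 × 48 + 0.3 × 21 = 39.9; the employer offers that and keeps 110.1.
Round 2 (the candidate proposes): rejecting gives the employer an expected 0.7 × 110.1 + 0.3 × 39 = 88.77; the candidate offers that and keeps 61.23.
Round 1 (the employer proposes): rejecting gives the candidate an expected 0.7 × 61.23 + 0.3 × 21 = 49.161. The employer offers 49.161 and keeps 150 − 49.161 = 100.839.

49.16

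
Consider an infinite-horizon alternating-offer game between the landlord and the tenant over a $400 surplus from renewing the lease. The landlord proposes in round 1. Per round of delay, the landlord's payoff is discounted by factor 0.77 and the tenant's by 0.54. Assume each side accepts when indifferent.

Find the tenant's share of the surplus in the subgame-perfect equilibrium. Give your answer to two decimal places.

85.04

Let x be the landlord's share when the landlord proposes and y be the tenant's share when the tenant proposes.
The tenant accepts iff offered ≥ 0.54·y, so x = 400 − 0.54y. Symmetrically y = 400 − 0.77x.
Substituting: x = 400 − 0.54(400 − 0.77x), giving x(1 − 0.77·0.54) = 400(1 − 0.54).
So x = 400 × 0.46 / 0.5842 ≈ 314.9606, and the tenant receives 400 − x ≈ 85.0394.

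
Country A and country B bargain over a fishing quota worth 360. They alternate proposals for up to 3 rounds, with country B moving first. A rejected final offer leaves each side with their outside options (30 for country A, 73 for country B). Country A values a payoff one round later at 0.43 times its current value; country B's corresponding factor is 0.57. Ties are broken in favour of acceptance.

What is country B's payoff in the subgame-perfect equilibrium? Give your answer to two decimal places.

286.08

Round 3 (country B proposes): country A gets 30 if talks fail, so country B offers 30 and keeps 330.
Round 2 (country A proposes): country B can get 330 next round, worth 0.57 × 330 = 188.1 now. Country A offers 188.1 and keeps 360 − 188.1 = 171.9.
Round 1 (country B proposes): country A can get 171.9 next round, worth 0.43 × 171.9 = 73.917 now; country B offers that and keeps 286.083.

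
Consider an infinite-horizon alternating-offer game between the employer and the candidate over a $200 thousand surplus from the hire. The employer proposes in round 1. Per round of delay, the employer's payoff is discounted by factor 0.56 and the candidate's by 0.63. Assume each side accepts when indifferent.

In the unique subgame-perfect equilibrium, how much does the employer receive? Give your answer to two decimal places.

When the employer proposes, the candidate accepts any offer worth at least 0.63 times what the candidate would get by proposing next round; and vice versa.
This gives x = 200 − 0.63y and y = 200 − 0.56x, where x and y are each side's share when it proposes.
Hence (1 − 0.63·0.56)x = 200(1 − 0.63), i.e. 0.6472·x = 74.
x ≈ 114.3387; the candidate's share is 200 − x ≈ 85.6613.

114.34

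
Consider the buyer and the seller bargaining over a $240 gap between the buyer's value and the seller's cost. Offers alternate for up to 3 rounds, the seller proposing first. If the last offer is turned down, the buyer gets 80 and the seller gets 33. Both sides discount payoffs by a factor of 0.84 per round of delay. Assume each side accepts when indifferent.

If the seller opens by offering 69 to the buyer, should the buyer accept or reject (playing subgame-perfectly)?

Reject

Round 3 (the seller proposes): the buyer gets 80 if talks fail, so the seller offers 80 and keeps 160.
Round 2 (the buyer proposes): the seller can get 160 next round, worth 0.84 × 160 = 134.4 now, so the buyer offers 134.4, keeping 105.6.
So by rejecting in round 1, the buyer gets 105.6 next round, worth 0.84 × 105.6 = 88.704 now.
Offer 69 < 88.704, so the buyer rejects.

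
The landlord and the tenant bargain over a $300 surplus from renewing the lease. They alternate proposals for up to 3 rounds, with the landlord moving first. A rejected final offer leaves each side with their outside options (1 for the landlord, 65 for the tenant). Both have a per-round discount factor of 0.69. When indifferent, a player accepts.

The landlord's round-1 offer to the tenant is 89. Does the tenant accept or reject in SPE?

Round 3 (the landlord proposes): the tenant gets 65 if talks fail, so the landlord offers 65 and keeps 235.
Round 2 (the tenant proposes): the landlord can get 235 next round, worth 0.69 × 235 = 162.15 now, so the tenant offers 162.15, keeping 137.85.
So by rejecting in round 1, the tenant gets 137.85 next round, worth 0.69 × 137.85 = 95.1165 now.
Offer 89 < 95.1165, so the tenant rejects.

Reject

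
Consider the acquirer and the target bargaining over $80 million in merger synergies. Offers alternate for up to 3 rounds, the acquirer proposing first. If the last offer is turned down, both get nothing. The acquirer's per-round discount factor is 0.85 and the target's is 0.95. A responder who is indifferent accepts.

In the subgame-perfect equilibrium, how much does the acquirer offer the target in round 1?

11.4

Round 3 (the acquirer proposes): rejection yields 0 for the target; the acquirer offers 0 and keeps 80.
Round 2 (the target proposes): the acquirer can get 80 next round, worth 0.85 × 80 = 68 now, so the target offers 68, keeping 12.
Round 1 (the acquirer proposes): the target can get 12 next round, worth 0.95 × 12 = 11.4 now. The acquirer offers 11.4 and keeps 80 − 11.4 = 68.6.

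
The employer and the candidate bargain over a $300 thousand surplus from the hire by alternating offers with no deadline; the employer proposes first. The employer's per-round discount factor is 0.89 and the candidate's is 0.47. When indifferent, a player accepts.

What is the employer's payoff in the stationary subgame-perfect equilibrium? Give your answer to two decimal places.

When the employer proposes, the candidate accepts any offer worth at least 0.47 times what the candidate would get by proposing next round; and vice versa.
This gives x = 300 − 0.47y and y = 300 − 0.89x, where x and y are each side's share when it proposes.
Hence (1 − 0.47·0.89)x = 300(1 − 0.47), i.e. 0.5817·x = 159.
x ≈ 273.3368; the candidate's share is 300 − x ≈ 26.6632.

273.34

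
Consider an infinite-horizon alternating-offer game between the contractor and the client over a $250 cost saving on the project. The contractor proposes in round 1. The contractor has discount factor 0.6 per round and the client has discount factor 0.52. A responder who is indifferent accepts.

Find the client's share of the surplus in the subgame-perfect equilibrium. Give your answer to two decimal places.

75.58

Let x be the contractor's share when the contractor proposes and y be the client's share when the client proposes.
The client accepts iff offered ≥ 0.52·y, so x = 250 − 0.52y. Symmetrically y = 250 − 0.6x.
Substituting: x = 250 − 0.52(250 − 0.6x), giving x(1 − 0.6·0.52) = 250(1 − 0.52).
So x = 250 × 0.48 / 0.688 ≈ 174.4186, and the client receives 250 − x ≈ 75.5814.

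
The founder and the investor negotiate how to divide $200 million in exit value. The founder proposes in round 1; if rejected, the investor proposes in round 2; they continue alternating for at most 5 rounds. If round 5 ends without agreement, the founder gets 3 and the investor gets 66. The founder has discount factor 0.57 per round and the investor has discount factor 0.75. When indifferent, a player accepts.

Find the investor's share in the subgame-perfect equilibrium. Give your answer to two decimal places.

104.14

By backward induction:
Round 5 (the founder proposes): the investor gets 66 if talks fail, so the founder offers 66 and keeps 134.
Round 4 (the investor proposes): the founder can get 134 next round, worth 0.57 × 134 = 76.38 now, so the investor offers 76.38, keeping 123.62.
Round 3 (the founder proposes): the investor can get 123.62 next round, worth 0.75 × 123.62 = 92.715 now, so the founder offers 92.715, keeping 107.285.
Round 2 (the investor proposes): the founder can get 107.285 next round, worth 0.57 × 107.285 = 61.15245 now, so the investor offers 61.15245, keeping 138.84755.
Round 1 (the founder proposes): the investor can get 138.84755 next round, worth 0.75 × 138.84755 = 104.1356625 now, so the founder offers 104.1356625, keeping 95.8643375.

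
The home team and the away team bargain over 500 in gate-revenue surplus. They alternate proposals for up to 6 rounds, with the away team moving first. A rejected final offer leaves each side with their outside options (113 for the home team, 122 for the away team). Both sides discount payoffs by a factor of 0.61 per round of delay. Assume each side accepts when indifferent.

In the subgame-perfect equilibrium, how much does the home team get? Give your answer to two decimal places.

Round 6 (the home team proposes): the away team gets 122 if talks fail, so the home team offers 122 and keeps 378.
Round 5 (the away team proposes): the home team can get 378 next round, worth 0.61 × 378 = 230.58 now, so the away team offers 230.58, keeping 269.42.
Round 4 (the home team proposes): the away team can get 269.42 next round, worth 0.61 × 269.42 = 164.3462 now; the home team offers that and keeps 335.6538.
Round 3 (the away team proposes): the home team can get 335.6538 next round, worth 0.61 × 335.6538 = 204.748818 now. The away team offers 204.748818 and keeps 500 − 204.748818 = 295.251182.
Round 2 (the home team proposes): the away team can get 295.251182 next round, worth 0.61 × 295.251182 = 180.10322102 now; the home team offers that and keeps 319.89677898.
Round 1 (the away team proposes): the home team can get 319.89677898 next round, worth 0.61 × 319.89677898 = 195.1370351778 now. The away team offers 195.1370351778 and keeps 500 − 195.1370351778 = 304.8629648222.

195.14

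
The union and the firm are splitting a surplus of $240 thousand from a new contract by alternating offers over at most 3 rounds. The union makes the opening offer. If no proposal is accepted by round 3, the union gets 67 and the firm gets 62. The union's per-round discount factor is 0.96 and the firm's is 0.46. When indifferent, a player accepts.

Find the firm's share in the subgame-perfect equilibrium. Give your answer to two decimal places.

31.80

Round 3 (the union proposes): the firm gets 62 if talks fail, so the union offers 62 and keeps 178.
Round 2 (the firm proposes): the union can get 178 next round, worth 0.96 × 178 = 170.88 now; the firm offers that and keeps 69.12.
Round 1 (the union proposes): the firm can get 69.12 next round, worth 0.46 × 69.12 = 31.7952 now. The union offers 31.7952 and keeps 240 − 31.7952 = 208.2048.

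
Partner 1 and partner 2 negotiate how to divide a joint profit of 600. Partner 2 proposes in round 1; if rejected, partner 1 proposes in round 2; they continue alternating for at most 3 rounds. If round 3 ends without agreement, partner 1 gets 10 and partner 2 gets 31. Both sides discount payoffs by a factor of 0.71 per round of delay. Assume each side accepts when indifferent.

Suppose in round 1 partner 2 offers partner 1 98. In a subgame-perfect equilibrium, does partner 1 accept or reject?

Reject

Work out partner 1's continuation value if the offer is rejected.
Round 3 (partner 2 proposes): partner 1 gets 10 if talks fail, so partner 2 offers 10 and keeps 590.
Round 2 (partner 1 proposes): partner 2 can get 590 next round, worth 0.71 × 590 = 418.9 now. Partner 1 offers 418.9 and keeps 600 − 418.9 = 181.1.
So by rejecting in round 1, partner 1 gets 181.1 next round, worth 0.71 × 181.1 = 128.581 now.
Offer 98 < 128.581, so partner 1 rejects.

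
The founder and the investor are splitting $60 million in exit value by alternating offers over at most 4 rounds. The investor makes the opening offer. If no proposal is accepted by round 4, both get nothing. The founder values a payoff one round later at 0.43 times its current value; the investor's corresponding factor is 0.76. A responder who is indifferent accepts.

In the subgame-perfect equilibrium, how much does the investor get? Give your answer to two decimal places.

Round 4 (the founder proposes): rejection yields 0 for the investor; the founder offers 0 and keeps 60.
Round 3 (the investor proposes): the founder can get 60 next round, worth 0.43 × 60 = 25.8 now, so the investor offers 25.8, keeping 34.2.
Round 2 (the founder proposes): the investor can get 34.2 next round, worth 0.76 × 34.2 = 25.992 now; the founder offers that and keeps 34.008.
Round 1 (the investor proposes): the founder can get 34.008 next round, worth 0.43 × 34.008 = 14.62344 now. The investor offers 14.62344 and keeps 60 − 14.62344 = 45.37656.

45.38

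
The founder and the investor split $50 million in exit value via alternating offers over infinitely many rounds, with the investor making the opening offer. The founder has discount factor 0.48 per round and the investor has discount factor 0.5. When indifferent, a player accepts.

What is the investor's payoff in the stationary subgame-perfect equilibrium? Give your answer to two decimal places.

Let x be the investor's share when the investor proposes and y be the founder's share when the founder proposes.
The founder accepts iff offered ≥ 0.48·y, so x = 50 − 0.48y. Symmetrically y = 50 − 0.5x.
Substituting: x = 50 − 0.48(50 − 0.5x), giving x(1 − 0.5·0.48) = 50(1 − 0.48).
So x = 50 × 0.52 / 0.76 ≈ 34.2105, and the founder receives 50 − x ≈ 15.7895.

34.21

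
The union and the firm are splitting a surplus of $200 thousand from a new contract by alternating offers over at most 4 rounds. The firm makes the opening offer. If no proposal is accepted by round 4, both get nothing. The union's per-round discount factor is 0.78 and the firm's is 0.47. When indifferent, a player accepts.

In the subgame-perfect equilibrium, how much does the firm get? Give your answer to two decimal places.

Round 4 (the union proposes): the firm will accept anything ≥ 0, so the union offers 0 and keeps 200.
Round 3 (the firm proposes): the union can get 200 next round, worth 0.78 × 200 = 156 now. The firm offers 156 and keeps 200 − 156 = 44.
Round 2 (the union proposes): the firm can get 44 next round, worth 0.47 × 44 = 20.68 now, so the union offers 20.68, keeping 179.32.
Round 1 (the firm proposes): the union can get 179.32 next round, worth 0.78 × 179.32 = 139.8696 now, so the firm offers 139.8696, keeping 60.1304.

60.13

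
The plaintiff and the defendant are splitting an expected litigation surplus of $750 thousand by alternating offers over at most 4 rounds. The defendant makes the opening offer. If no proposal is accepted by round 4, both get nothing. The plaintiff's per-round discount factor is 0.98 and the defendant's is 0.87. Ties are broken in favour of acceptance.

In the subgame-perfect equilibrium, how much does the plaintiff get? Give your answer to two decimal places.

722.21

Round 4 (the plaintiff proposes): rejection yields 0 for the defendant; the plaintiff offers 0 and keeps 750.
Round 3 (the defendant proposes): the plaintiff can get 750 next round, worth 0.98 × 750 = 735 now; the defendant offers that and keeps 15.
Round 2 (the plaintiff proposes): the defendant can get 15 next round, worth 0.87 × 15 = 13.05 now; the plaintiff offers that and keeps 736.95.
Round 1 (the defendant proposes): the plaintiff can get 736.95 next round, worth 0.98 × 736.95 = 722.211 now; the defendant offers that and keeps 27.789.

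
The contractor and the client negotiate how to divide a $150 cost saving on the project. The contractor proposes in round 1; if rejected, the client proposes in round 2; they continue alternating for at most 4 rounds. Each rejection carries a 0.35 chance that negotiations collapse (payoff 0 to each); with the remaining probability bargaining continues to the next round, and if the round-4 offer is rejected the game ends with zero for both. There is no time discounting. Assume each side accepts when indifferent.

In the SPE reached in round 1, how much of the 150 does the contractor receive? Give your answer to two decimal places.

By backward induction:
Round 4 (the client proposes): the contractor will accept anything ≥ 0, so the client offers 0 and keeps 150.
Round 3 (the contractor proposes): rejecting gives the client an expected 0.65 × 150 = 97.5, so the contractor offers 97.5, keeping 52.5.
Round 2 (the client proposes): rejecting gives the contractor an expected 0.65 × 52.5 = 34.125. The client offers 34.125 and keeps 150 − 34.125 = 115.875.
Round 1 (the contractor proposes): rejecting gives the client an expected 0.65 × 115.875 = 75.31875. The contractor offers 75.31875 and keeps 150 − 75.31875 = 74.68125.

74.68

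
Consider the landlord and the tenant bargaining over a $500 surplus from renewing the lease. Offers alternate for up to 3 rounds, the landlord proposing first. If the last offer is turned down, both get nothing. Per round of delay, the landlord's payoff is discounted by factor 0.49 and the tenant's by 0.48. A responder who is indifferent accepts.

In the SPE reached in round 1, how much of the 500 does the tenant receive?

Round 3 (the landlord proposes): rejection yields 0 for the tenant; the landlord offers 0 and keeps 500.
Round 2 (the tenant proposes): the landlord can get 500 next round, worth 0.49 × 500 = 245 now. The tenant offers 245 and keeps 500 − 245 = 255.
Round 1 (the landlord proposes): the tenant can get 255 next round, worth 0.48 × 255 = 122.4 now, so the landlord offers 122.4, keeping 377.6.

122.4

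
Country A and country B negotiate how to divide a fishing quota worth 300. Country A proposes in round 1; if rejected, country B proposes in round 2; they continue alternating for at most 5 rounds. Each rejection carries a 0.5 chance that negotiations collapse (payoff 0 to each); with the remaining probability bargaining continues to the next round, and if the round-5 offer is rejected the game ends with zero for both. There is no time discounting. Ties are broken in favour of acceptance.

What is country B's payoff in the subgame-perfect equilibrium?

By backward induction:
Round 5 (country A proposes): country B will accept anything ≥ 0, so country A offers 0 and keeps 300.
Round 4 (country B proposes): rejecting gives country A an expected 0.5 × 300 = 150; country B offers that and keeps 150.
Round 3 (country A proposes): rejecting gives country B an expected 0.5 × 150 = 75; country A offers that and keeps 225.
Round 2 (country B proposes): rejecting gives country A an expected 0.5 × 225 = 112.5; country B offers that and keeps 187.5.
Round 1 (country A proposes): rejecting gives country B an expected 0.5 × 187.5 = 93.75; country A offers that and keeps 206.25.

93.75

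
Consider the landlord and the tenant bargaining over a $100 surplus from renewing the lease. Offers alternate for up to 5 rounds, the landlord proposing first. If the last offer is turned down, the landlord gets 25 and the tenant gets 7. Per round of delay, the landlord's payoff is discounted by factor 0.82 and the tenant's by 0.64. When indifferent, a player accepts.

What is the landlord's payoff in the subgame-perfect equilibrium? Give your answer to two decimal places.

80.51

Round 5 (the landlord proposes): the tenant gets 7 if talks fail, so the landlord offers 7 and keeps 93.
Round 4 (the tenant proposes): the landlord can get 93 next round, worth 0.82 × 93 = 76.26 now, so the tenant offers 76.26, keeping 23.74.
Round 3 (the landlord proposes): the tenant can get 23.74 next round, worth 0.64 × 23.74 = 15.1936 now; the landlord offers that and keeps 84.8064.
Round 2 (the tenant proposes): the landlord can get 84.8064 next round, worth 0.82 × 84.8064 = 69.541248 now. The tenant offers 69.541248 and keeps 100 − 69.541248 = 30.458752.
Round 1 (the landlord proposes): the tenant can get 30.458752 next round, worth 0.64 × 30.458752 = 19.49360128 now, so the landlord offers 19.49360128, keeping 80.50639872.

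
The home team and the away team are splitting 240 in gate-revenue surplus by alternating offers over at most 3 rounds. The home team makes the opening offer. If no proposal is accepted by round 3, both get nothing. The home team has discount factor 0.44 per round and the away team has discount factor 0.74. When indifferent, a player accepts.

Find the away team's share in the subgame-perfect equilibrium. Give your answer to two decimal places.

99.46

Round 3 (the home team proposes): the away team will accept anything ≥ 0, so the home team offers 0 and keeps 240.
Round 2 (the away team proposes): the home team can get 240 next round, worth 0.44 × 240 = 105.6 now, so the away team offers 105.6, keeping 134.4.
Round 1 (the home team proposes): the away team can get 134.4 next round, worth 0.74 × 134.4 = 99.456 now; the home team offers that and keeps 140.544.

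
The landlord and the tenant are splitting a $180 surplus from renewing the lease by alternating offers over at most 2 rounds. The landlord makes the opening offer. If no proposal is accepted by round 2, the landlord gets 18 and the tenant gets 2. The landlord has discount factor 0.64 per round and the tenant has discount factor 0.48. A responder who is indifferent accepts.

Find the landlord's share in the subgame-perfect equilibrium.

102.24

Round 2 (the tenant proposes): the landlord gets 18 if talks fail, so the tenant offers 18 and keeps 162.
Round 1 (the landlord proposes): the tenant can get 162 next round, worth 0.48 × 162 = 77.76 now; the landlord offers that and keeps 102.24.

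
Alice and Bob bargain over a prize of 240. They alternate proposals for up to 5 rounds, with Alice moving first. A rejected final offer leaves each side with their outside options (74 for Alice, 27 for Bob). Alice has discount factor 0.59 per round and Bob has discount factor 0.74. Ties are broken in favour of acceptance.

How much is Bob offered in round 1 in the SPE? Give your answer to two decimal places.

Round 5 (Alice proposes): Bob gets 27 if talks fail, so Alice offers 27 and keeps 213.
Round 4 (Bob proposes): Alice can get 213 next round, worth 0.59 × 213 = 125.67 now; Bob offers that and keeps 114.33.
Round 3 (Alice proposes): Bob can get 114.33 next round, worth 0.74 × 114.33 = 84.6042 now, so Alice offers 84.6042, keeping 155.3958.
Round 2 (Bob proposes): Alice can get 155.3958 next round, worth 0.59 × 155.3958 = 91.683522 now. Bob offers 91.683522 and keeps 240 − 91.683522 = 148.316478.
Round 1 (Alice proposes): Bob can get 148.316478 next round, worth 0.74 × 148.316478 = 109.75419372 now. Alice offers 109.75419372 and keeps 240 − 109.75419372 = 130.24580628.

109.75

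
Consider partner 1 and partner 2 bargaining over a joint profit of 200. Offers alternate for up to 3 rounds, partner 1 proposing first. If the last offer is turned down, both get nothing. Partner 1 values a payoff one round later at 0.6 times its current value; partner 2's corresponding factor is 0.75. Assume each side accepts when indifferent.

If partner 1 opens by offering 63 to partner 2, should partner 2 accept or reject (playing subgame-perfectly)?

Round 3 (partner 1 proposes): partner 2 will accept anything ≥ 0, so partner 1 offers 0 and keeps 200.
Round 2 (partner 2 proposes): partner 1 can get 200 next round, worth 0.6 × 200 = 120 now, so partner 2 offers 120, keeping 80.
So by rejecting in round 1, partner 2 gets 80 next round, worth 0.75 × 80 = 60 now.
Offer 63 ≥ 60, so partner 2 accepts.

Accept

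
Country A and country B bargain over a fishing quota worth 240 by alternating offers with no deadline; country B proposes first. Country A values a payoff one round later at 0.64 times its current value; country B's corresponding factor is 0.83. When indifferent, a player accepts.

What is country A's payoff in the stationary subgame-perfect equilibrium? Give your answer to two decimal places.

When country B proposes, country A accepts any offer worth at least 0.64 times what country A would get by proposing next round; and vice versa.
This gives x = 240 − 0.64y and y = 240 − 0.83x, where x and y are each side's share when it proposes.
Hence (1 − 0.64·0.83)x = 240(1 − 0.64), i.e. 0.4688·x = 86.4.
x ≈ 184.3003; country A's share is 240 − x ≈ 55.6997.

55.70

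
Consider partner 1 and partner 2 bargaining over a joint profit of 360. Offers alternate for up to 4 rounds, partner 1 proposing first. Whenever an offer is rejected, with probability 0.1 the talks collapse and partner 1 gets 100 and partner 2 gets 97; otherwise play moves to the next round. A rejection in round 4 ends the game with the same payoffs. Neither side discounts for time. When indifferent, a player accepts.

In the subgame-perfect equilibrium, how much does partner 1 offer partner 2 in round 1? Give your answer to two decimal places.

Round 4 (partner 2 proposes): partner 1 gets 100 if talks fail, so partner 2 offers 100 and keeps 260.
Round 3 (partner 1 proposes): rejecting gives partner 2 an expected 0.9 × 260 + 0.1 × 97 = 243.7; partner 1 offers that and keeps 116.3.
Round 2 (partner 2 proposes): rejecting gives partner 1 an expected 0.9 × 116.3 + 0.1 × 100 = 114.67. Partner 2 offers 114.67 and keeps 360 − 114.67 = 245.33.
Round 1 (partner 1 proposes): rejecting gives partner 2 an expected 0.9 × 245.33 + 0.1 × 97 = 230.497; partner 1 offers that and keeps 129.503.

230.50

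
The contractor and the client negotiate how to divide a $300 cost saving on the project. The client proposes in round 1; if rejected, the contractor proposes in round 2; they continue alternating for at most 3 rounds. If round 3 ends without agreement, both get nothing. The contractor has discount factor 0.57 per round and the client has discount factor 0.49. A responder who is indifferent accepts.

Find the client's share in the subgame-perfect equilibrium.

212.79

Work backward from the last round.
Round 3 (the client proposes): rejection yields 0 for the contractor; the client offers 0 and keeps 300.
Round 2 (the contractor proposes): the client can get 300 next round, worth 0.49 × 300 = 147 now; the contractor offers that and keeps 153.
Round 1 (the client proposes): the contractor can get 153 next round, worth 0.57 × 153 = 87.21 now. The client offers 87.21 and keeps 300 − 87.21 = 212.79.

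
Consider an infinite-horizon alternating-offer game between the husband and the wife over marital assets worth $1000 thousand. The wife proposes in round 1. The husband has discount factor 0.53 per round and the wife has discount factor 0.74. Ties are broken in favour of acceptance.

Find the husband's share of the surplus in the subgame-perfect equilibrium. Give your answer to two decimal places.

In a stationary SPE each proposer offers the other exactly their discounted continuation value.
If the wife keeps x when proposing and the husband keeps y when proposing, then x = 1000 − 0.53y and y = 1000 − 0.74x.
Solving: x = 1000(1 − 0.53) / (1 − 0.74·0.53) = 470 / 0.6078 ≈ 773.2807.
The husband gets 1000 − 773.2807 ≈ 226.7193.

226.72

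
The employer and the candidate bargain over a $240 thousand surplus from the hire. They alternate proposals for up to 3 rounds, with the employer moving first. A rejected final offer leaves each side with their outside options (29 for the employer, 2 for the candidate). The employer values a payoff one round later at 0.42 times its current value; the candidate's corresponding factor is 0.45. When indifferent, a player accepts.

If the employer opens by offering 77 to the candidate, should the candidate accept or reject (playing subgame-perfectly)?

Round 3 (the employer proposes): the candidate gets 2 if talks fail, so the employer offers 2 and keeps 238.
Round 2 (the candidate proposes): the employer can get 238 next round, worth 0.42 × 238 = 99.96 now; the candidate offers that and keeps 140.04.
So by rejecting in round 1, the candidate gets 140.04 next round, worth 0.45 × 140.04 = 63.018 now.
Offer 77 ≥ 63.018, so the candidate accepts.

Accept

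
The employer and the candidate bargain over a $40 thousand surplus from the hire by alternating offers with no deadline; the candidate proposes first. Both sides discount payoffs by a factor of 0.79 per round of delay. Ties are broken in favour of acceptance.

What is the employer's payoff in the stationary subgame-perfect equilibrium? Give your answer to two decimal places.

17.65

In a stationary SPE each proposer offers the other exactly their discounted continuation value.
If the candidate keeps x when proposing and the employer keeps y when proposing, then x = 40 − 0.79y and y = 40 − 0.79x.
Solving: x = 40(1 − 0.79) / (1 − 0.79·0.79) = 8.4 / 0.3759 ≈ 22.3464.
The employer gets 40 − 22.3464 ≈ 17.6536.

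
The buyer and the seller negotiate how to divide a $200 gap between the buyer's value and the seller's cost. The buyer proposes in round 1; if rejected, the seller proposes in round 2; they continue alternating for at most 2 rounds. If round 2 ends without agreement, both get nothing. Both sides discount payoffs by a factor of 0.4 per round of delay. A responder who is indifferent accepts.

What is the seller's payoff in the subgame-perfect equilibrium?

Round 2 (the seller proposes): the buyer will accept anything ≥ 0, so the seller offers 0 and keeps 200.
Round 1 (the buyer proposes): the seller can get 200 next round, worth 0.4 × 200 = 80 now, so the buyer offers 80, keeping 120.

80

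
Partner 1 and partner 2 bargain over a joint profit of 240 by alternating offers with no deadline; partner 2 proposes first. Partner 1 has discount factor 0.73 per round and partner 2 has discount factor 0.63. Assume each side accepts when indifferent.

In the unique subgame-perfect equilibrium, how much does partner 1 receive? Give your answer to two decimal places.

120.02

Let x be partner 2's share when partner 2 proposes and y be partner 1's share when partner 1 proposes.
Partner 1 accepts iff offered ≥ 0.73·y, so x = 240 − 0.73y. Symmetrically y = 240 − 0.63x.
Substituting: x = 240 − 0.73(240 − 0.63x), giving x(1 − 0.63·0.73) = 240(1 − 0.73).
So x = 240 × 0.27 / 0.5401 ≈ 119.9778, and partner 1 receives 240 − x ≈ 120.0222.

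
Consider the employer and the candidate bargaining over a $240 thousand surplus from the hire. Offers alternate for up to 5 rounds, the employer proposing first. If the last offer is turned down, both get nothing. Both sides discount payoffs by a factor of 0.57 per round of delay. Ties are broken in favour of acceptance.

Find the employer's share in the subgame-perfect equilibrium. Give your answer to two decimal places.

Round 5 (the employer proposes): rejection yields 0 for the candidate; the employer offers 0 and keeps 240.
Round 4 (the candidate proposes): the employer can get 240 next round, worth 0.57 × 240 = 136.8 now, so the candidate offers 136.8, keeping 103.2.
Round 3 (the employer proposes): the candidate can get 103.2 next round, worth 0.57 × 103.2 = 58.824 now; the employer offers that and keeps 181.176.
Round 2 (the candidate proposes): the employer can get 181.176 next round, worth 0.57 × 181.176 = 103.27032 now; the candidate offers that and keeps 136.72968.
Round 1 (the employer proposes): the candidate can get 136.72968 next round, worth 0.57 × 136.72968 = 77.9359176 now; the employer offers that and keeps 162.0640824.

162.06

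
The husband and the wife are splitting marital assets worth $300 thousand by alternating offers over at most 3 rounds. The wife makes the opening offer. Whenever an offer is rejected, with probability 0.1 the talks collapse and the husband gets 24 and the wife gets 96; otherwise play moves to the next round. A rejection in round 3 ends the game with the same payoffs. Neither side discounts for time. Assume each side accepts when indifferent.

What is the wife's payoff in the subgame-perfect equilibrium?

Round 3 (the wife proposes): the husband gets 24 if talks fail, so the wife offers 24 and keeps 276.
Round 2 (the husband proposes): rejecting gives the wife an expected 0.9 × 276 + 0.1 × 96 = 258. The husband offers 258 and keeps 300 − 258 = 42.
Round 1 (the wife proposes): rejecting gives the husband an expected 0.9 × 42 + 0.1 × 24 = 40.2, so the wife offers 40.2, keeping 259.8.

259.8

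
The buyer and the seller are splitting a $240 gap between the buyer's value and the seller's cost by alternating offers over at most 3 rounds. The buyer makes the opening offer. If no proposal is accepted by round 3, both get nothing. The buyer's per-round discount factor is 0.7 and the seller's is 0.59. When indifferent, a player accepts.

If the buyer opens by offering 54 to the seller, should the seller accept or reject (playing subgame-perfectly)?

Round 3 (the buyer proposes): the seller will accept anything ≥ 0, so the buyer offers 0 and keeps 240.
Round 2 (the seller proposes): the buyer can get 240 next round, worth 0.7 × 240 = 168 now, so the seller offers 168, keeping 72.
So by rejecting in round 1, the seller gets 72 next round, worth 0.59 × 72 = 42.48 now.
Offer 54 ≥ 42.48, so the seller accepts.

Accept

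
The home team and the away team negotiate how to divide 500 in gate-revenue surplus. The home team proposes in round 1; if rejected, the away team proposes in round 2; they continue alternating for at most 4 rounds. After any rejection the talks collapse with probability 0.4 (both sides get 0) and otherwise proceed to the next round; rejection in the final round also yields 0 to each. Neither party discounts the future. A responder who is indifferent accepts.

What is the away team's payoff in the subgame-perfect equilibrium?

228

By backward induction:
Round 4 (the away team proposes): the home team will accept anything ≥ 0, so the away team offers 0 and keeps 500.
Round 3 (the home team proposes): rejecting gives the away team an expected 0.6 × 500 = 300; the home team offers that and keeps 200.
Round 2 (the away team proposes): rejecting gives the home team an expected 0.6 × 200 = 120; the away team offers that and keeps 380.
Round 1 (the home team proposes): rejecting gives the away team an expected 0.6 × 380 = 228, so the home team offers 228, keeping 272.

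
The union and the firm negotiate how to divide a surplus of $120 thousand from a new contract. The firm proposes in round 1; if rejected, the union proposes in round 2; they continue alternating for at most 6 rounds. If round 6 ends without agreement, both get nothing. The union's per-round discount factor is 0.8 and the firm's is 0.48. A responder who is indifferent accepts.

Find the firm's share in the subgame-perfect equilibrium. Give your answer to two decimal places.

Round 6 (the union proposes): rejection yields 0 for the firm; the union offers 0 and keeps 120.
Round 5 (the firm proposes): the union can get 120 next round, worth 0.8 × 120 = 96 now, so the firm offers 96, keeping 24.
Round 4 (the union proposes): the firm can get 24 next round, worth 0.48 × 24 = 11.52 now; the union offers that and keeps 108.48.
Round 3 (the firm proposes): the union can get 108.48 next round, worth 0.8 × 108.48 = 86.784 now. The firm offers 86.784 and keeps 120 − 86.784 = 33.216.
Round 2 (the union proposes): the firm can get 33.216 next round, worth 0.48 × 33.216 = 15.94368 now. The union offers 15.94368 and keeps 120 − 15.94368 = 104.05632.
Round 1 (the firm proposes): the union can get 104.05632 next round, worth 0.8 × 104.05632 = 83.245056 now. The firm offers 83.245056 and keeps 120 − 83.245056 = 36.754944.

36.75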